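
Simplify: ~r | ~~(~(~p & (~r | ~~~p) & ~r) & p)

~r | ~~(~(~p & (~r | ~~~p) & ~r) & p)
= ~r | ~~(~(~p & (~r | ~p) & ~r) & p)   (double negation)
= ~r | ~~(~(~p & ~r) & p)   (absorption)
= ~r | ~~((p | r) & p)   (De Morgan)
= ~r | ~~p   (absorption)
= ~r | p   (double negation)

~r | p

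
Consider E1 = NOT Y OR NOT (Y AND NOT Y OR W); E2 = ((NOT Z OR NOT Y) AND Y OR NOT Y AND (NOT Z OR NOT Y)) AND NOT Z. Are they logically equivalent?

No

E1: NOT Y OR NOT (Y AND NOT Y OR W)
    = NOT Y OR NOT W   [complement / identity]
E2: ((NOT Z OR NOT Y) AND Y OR NOT Y AND (NOT Z OR NOT Y)) AND NOT Z
    = (NOT Z OR NOT Y) AND NOT Z   [distribution]
    = NOT Z   [absorption]
These differ: at W=0, Y=0, Z=1, E1 = 1 but E2 = 0.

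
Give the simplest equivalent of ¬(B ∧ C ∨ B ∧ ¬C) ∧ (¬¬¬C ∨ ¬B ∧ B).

¬(B ∧ C ∨ B ∧ ¬C) ∧ (¬¬¬C ∨ ¬B ∧ B)
= ¬B ∧ (¬¬¬C ∨ ¬B ∧ B)   [distribution]
= ¬B ∧ (¬C ∨ ¬B ∧ B)   [double negation]
= ¬B ∧ ¬C   [complement / identity]

¬B ∧ ¬C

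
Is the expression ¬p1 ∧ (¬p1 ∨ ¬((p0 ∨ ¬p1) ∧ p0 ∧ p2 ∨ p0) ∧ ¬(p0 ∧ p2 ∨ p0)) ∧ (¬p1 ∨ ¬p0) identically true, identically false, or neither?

neither

¬p1 ∧ (¬p1 ∨ ¬((p0 ∨ ¬p1) ∧ p0 ∧ p2 ∨ p0) ∧ ¬(p0 ∧ p2 ∨ p0)) ∧ (¬p1 ∨ ¬p0)
= ¬p1 ∧ (¬p1 ∨ ¬(p0 ∧ p2 ∨ p0) ∧ ¬(p0 ∧ p2 ∨ p0)) ∧ (¬p1 ∨ ¬p0)   [absorption]
= ¬p1 ∧ (¬p1 ∨ ¬(p0 ∧ p2 ∨ p0)) ∧ (¬p1 ∨ ¬p0)   [idempotence]
= ¬p1 ∧ (¬p1 ∨ ¬p0) ∧ (¬p1 ∨ ¬p0)   [absorption]
= ¬p1 ∧ (¬p1 ∨ ¬p0)   [idempotence]
= ¬p1   [absorption]
This depends on p1, so it is not a constant.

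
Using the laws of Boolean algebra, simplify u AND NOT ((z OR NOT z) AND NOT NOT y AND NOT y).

u AND NOT ((z OR NOT z) AND NOT NOT y AND NOT y)
= u AND NOT (NOT NOT y AND NOT y)
= u AND (NOT y OR y)
= u

u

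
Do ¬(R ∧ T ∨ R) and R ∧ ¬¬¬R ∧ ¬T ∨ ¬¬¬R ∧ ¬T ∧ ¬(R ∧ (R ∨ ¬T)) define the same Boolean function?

No

E1: ¬(R ∧ T ∨ R)
    = ¬R   (absorption)
E2: R ∧ ¬¬¬R ∧ ¬T ∨ ¬¬¬R ∧ ¬T ∧ ¬(R ∧ (R ∨ ¬T))
    = R ∧ ¬¬¬R ∧ ¬T ∨ ¬¬¬R ∧ ¬T ∧ ¬R   (absorption)
    = ¬¬¬R ∧ ¬T   (distribution)
    = ¬R ∧ ¬T   (double negation)
These differ: at R=0, T=1, E1 = 1 but E2 = 0.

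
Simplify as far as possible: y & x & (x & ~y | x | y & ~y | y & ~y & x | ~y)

y & x & (x & ~y | x | y & ~y | y & ~y & x | ~y)
= y & x & (x & ~y | x | y & ~y | ~y)   [absorption]
= y & x & (x & ~y | x | ~y)   [complement / identity]
= y & x & (x | ~y)   [absorption]
= y & x   [absorption]

y & x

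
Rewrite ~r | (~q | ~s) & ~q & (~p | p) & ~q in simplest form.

~r | ~q

~r | (~q | ~s) & ~q & (~p | p) & ~q
= ~r | ~q & (~p | p) & ~q   (absorption)
= ~r | ~q & ~q   (complement / identity)
= ~r | ~q   (idempotence)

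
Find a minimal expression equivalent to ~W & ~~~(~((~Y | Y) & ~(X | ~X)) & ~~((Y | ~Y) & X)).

~W & ~~~(~((~Y | Y) & ~(X | ~X)) & ~~((Y | ~Y) & X))
= ~W & ~~((~Y | Y) & ~(X | ~X) | ~((Y | ~Y) & X))   [De Morgan]
= ~W & ~~(~(X | ~X) | ~((Y | ~Y) & X))   [complement / identity]
= ~W & ~((X | ~X) & (Y | ~Y) & X)   [De Morgan]
= ~W & ~((Y | ~Y) & X)   [complement / identity]
= ~W & ~X   [complement / identity]

~W & ~X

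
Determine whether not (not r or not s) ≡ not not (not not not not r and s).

Yes

E1: not (not r or not s)
    = r and s
E2: not not (not not not not r and s)
    = not not (not not r and s)
    = not not (r and s)
    = r and s
Both reduce to r and s, so they are equivalent.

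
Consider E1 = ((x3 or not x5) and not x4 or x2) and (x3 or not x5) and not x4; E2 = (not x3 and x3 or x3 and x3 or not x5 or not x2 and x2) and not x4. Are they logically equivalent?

E1: ((x3 or not x5) and not x4 or x2) and (x3 or not x5) and not x4
    = (x3 or not x5) and not x4   [absorption]
E2: (not x3 and x3 or x3 and x3 or not x5 or not x2 and x2) and not x4
    = (not x3 and x3 or x3 and x3 or not x5) and not x4   [complement / identity]
    = (x3 or not x5) and not x4   [distribution]
Both reduce to (x3 or not x5) and not x4, so they are equivalent.

Yes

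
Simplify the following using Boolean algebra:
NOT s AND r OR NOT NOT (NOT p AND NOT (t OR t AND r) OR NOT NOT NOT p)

NOT s AND r OR NOT NOT (NOT p AND NOT (t OR t AND r) OR NOT NOT NOT p)
= NOT s AND r OR NOT NOT (NOT p AND NOT t OR NOT NOT NOT p)   [absorption]
= NOT s AND r OR NOT p AND NOT t OR NOT NOT NOT p   [double negation]
= NOT s AND r OR NOT p AND NOT t OR NOT p   [double negation]
= NOT s AND r OR NOT p   [absorption]

NOT s AND r OR NOT p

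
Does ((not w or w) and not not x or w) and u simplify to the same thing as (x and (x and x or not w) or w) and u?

E1: ((not w or w) and not not x or w) and u
    = (not not x or w) and u
    = (x or w) and u
E2: (x and (x and x or not w) or w) and u
    = (x and (x or not w) or w) and u
    = (x or w) and u
Both reduce to (x or w) and u, so they are equivalent.

Yes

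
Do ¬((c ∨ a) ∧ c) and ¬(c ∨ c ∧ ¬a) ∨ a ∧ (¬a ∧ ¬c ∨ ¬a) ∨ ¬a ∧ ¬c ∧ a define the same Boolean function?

E1: ¬((c ∨ a) ∧ c)
    = ¬c   — absorption
E2: ¬(c ∨ c ∧ ¬a) ∨ a ∧ (¬a ∧ ¬c ∨ ¬a) ∨ ¬a ∧ ¬c ∧ a
    = ¬(c ∨ c ∧ ¬a) ∨ (¬a ∧ ¬c ∨ ¬a ∨ ¬a ∧ ¬c) ∧ a   — distribution
    = ¬(c ∨ c ∧ ¬a) ∨ (¬a ∨ ¬a ∧ ¬c) ∧ a   — absorption
    = ¬(c ∨ c ∧ ¬a) ∨ ¬a ∧ a   — absorption
    = ¬c ∨ ¬a ∧ a   — absorption
    = ¬c   — complement / identity
Both reduce to ¬c, so they are equivalent.

Yes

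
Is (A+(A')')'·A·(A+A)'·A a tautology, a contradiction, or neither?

contradiction

(A+(A')')'·A·(A+A)'·A
= (A+A)'·A·(A+A)'·A
= (A+A)'·A
= A'·A
= 0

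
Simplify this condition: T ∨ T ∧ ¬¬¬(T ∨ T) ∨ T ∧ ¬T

T ∨ T ∧ ¬¬¬(T ∨ T) ∨ T ∧ ¬T
= T ∨ T ∧ ¬¬¬(T ∨ T)   (complement / identity)
= T ∨ T ∧ ¬(T ∨ T)   (double negation)
= T ∨ T ∧ ¬T   (idempotence)
= T   (complement / identity)

T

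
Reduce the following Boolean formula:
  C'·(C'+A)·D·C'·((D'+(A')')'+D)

C'·(C'+A)·D·C'·((D'+(A')')'+D)
= C'·(C'+A)·D·C'·(D·A'+D)   (De Morgan)
= C'·(C'+A)·D·C'·D   (absorption)
= C'·D·C'·D   (absorption)
= C'·D   (idempotence)

C'·D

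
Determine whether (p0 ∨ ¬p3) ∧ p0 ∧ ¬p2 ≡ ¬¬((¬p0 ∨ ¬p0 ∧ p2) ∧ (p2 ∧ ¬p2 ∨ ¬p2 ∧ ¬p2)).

No

E1: (p0 ∨ ¬p3) ∧ p0 ∧ ¬p2
    = p0 ∧ ¬p2   — absorption
E2: ¬¬((¬p0 ∨ ¬p0 ∧ p2) ∧ (p2 ∧ ¬p2 ∨ ¬p2 ∧ ¬p2))
    = ¬¬((¬p0 ∨ ¬p0 ∧ p2) ∧ ¬p2)   — distribution
    = ¬¬(¬p0 ∧ ¬p2)   — absorption
    = ¬p0 ∧ ¬p2   — double negation
These differ: at p0=1, p2=0, p3=0, E1 = 1 but E2 = 0.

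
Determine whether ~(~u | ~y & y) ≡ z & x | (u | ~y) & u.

E1: ~(~u | ~y & y)
    = ~~u   (complement / identity)
    = u   (double negation)
E2: z & x | (u | ~y) & u
    = z & x | u   (absorption)
These differ: at u=0, x=1, y=0, z=1, E1 = 0 but E2 = 1.

No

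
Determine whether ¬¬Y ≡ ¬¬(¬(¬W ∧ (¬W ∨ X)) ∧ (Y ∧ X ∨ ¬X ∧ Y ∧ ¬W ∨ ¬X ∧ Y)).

E1: ¬¬Y
    = Y   [double negation]
E2: ¬¬(¬(¬W ∧ (¬W ∨ X)) ∧ (Y ∧ X ∨ ¬X ∧ Y ∧ ¬W ∨ ¬X ∧ Y))
    = ¬¬(¬(¬W ∧ (¬W ∨ X)) ∧ (Y ∧ X ∨ ¬X ∧ Y))   [absorption]
    = ¬¬(¬(¬W ∧ (¬W ∨ X)) ∧ Y)   [distribution]
    = ¬¬(¬¬W ∧ Y)   [absorption]
    = ¬¬(W ∧ Y)   [double negation]
    = W ∧ Y   [double negation]
These differ: at W=0, X=0, Y=1, E1 = 1 but E2 = 0.

No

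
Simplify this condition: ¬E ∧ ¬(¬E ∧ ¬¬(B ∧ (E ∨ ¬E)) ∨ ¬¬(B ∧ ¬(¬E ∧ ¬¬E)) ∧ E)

¬E ∧ ¬B

¬E ∧ ¬(¬E ∧ ¬¬(B ∧ (E ∨ ¬E)) ∨ ¬¬(B ∧ ¬(¬E ∧ ¬¬E)) ∧ E)
= ¬E ∧ ¬(¬E ∧ ¬¬(B ∧ (E ∨ ¬E)) ∨ ¬¬(B ∧ (E ∨ ¬E)) ∧ E)   [De Morgan]
= ¬E ∧ ¬¬¬(B ∧ (E ∨ ¬E))   [distribution]
= ¬E ∧ ¬¬¬B   [complement / identity]
= ¬E ∧ ¬B   [double negation]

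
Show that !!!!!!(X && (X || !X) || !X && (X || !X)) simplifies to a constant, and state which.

true

!!!!!!(X && (X || !X) || !X && (X || !X))
= !!!!!!(X || !X)   (distribution)
= !!!!(X || !X)   (double negation)
= !!(X || !X)   (double negation)
= X || !X   (double negation)
= true   (complement)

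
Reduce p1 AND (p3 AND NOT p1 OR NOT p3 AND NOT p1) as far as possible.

FALSE

p1 AND (p3 AND NOT p1 OR NOT p3 AND NOT p1)
= p1 AND NOT p1   [distribution]
= FALSE   [complement]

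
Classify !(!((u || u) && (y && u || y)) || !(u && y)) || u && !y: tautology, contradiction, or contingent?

contingent

!(!((u || u) && (y && u || y)) || !(u && y)) || u && !y
= !(!((u || u) && y) || !(u && y)) || u && !y
= (u || u) && y && u && y || u && !y
= u && y && u && y || u && !y
= u && y || u && !y
= u
This depends on u, so it is not a constant.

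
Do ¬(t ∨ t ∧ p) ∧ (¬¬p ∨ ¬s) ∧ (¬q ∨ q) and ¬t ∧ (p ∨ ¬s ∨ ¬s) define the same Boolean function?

E1: ¬(t ∨ t ∧ p) ∧ (¬¬p ∨ ¬s) ∧ (¬q ∨ q)
    = ¬(t ∨ t ∧ p) ∧ (p ∨ ¬s) ∧ (¬q ∨ q)
    = ¬t ∧ (p ∨ ¬s) ∧ (¬q ∨ q)
    = ¬t ∧ (p ∨ ¬s)
E2: ¬t ∧ (p ∨ ¬s ∨ ¬s)
    = ¬t ∧ (p ∨ ¬s)
Both reduce to ¬t ∧ (p ∨ ¬s), so they are equivalent.

Yes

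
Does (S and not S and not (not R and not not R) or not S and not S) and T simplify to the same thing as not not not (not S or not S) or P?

E1: (S and not S and not (not R and not not R) or not S and not S) and T
    = (S and not S and (R or not R) or not S and not S) and T
    = (S and not S or not S and not S) and T
    = not S and T
E2: not not not (not S or not S) or P
    = not not not not S or P
    = not not S or P
    = S or P
These differ: at P=0, R=0, S=1, T=0, E1 = 0 but E2 = 1.

No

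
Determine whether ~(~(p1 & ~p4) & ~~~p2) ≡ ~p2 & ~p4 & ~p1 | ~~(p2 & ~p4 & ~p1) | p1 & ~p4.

E1: ~(~(p1 & ~p4) & ~~~p2)
    = ~(~(p1 & ~p4) & ~p2)   — double negation
    = p1 & ~p4 | p2   — De Morgan
E2: ~p2 & ~p4 & ~p1 | ~~(p2 & ~p4 & ~p1) | p1 & ~p4
    = ~p2 & ~p4 & ~p1 | p2 & ~p4 & ~p1 | p1 & ~p4   — double negation
    = ~p4 & ~p1 | p1 & ~p4   — distribution
    = ~p4   — distribution
These differ: at p1=1, p2=1, p4=1, E1 = 1 but E2 = 0.

No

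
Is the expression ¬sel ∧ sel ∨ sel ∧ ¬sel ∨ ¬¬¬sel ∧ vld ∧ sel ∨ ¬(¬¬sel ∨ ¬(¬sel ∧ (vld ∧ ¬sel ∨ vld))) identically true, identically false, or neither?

neither

¬sel ∧ sel ∨ sel ∧ ¬sel ∨ ¬¬¬sel ∧ vld ∧ sel ∨ ¬(¬¬sel ∨ ¬(¬sel ∧ (vld ∧ ¬sel ∨ vld)))
= ¬sel ∧ sel ∨ ¬¬¬sel ∧ vld ∧ sel ∨ ¬(¬¬sel ∨ ¬(¬sel ∧ (vld ∧ ¬sel ∨ vld)))   — complement / identity
= ¬¬¬sel ∧ vld ∧ sel ∨ ¬(¬¬sel ∨ ¬(¬sel ∧ (vld ∧ ¬sel ∨ vld)))   — complement / identity
= ¬¬¬sel ∧ vld ∧ sel ∨ ¬(¬¬sel ∨ ¬(¬sel ∧ vld))   — absorption
= ¬sel ∧ vld ∧ sel ∨ ¬(¬¬sel ∨ ¬(¬sel ∧ vld))   — double negation
= ¬sel ∧ vld ∧ sel ∨ ¬sel ∧ ¬sel ∧ vld   — De Morgan
= ¬sel ∧ vld   — distribution
This depends on sel, vld, so it is not a constant.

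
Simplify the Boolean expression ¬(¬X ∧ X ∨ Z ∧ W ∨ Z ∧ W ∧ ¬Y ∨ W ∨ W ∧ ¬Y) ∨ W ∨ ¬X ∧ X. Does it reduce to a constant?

¬(¬X ∧ X ∨ Z ∧ W ∨ Z ∧ W ∧ ¬Y ∨ W ∨ W ∧ ¬Y) ∨ W ∨ ¬X ∧ X
= ¬(Z ∧ W ∨ Z ∧ W ∧ ¬Y ∨ W ∨ W ∧ ¬Y) ∨ W ∨ ¬X ∧ X   [complement / identity]
= ¬(Z ∧ W ∨ Z ∧ W ∧ ¬Y ∨ W ∨ W ∧ ¬Y) ∨ W   [complement / identity]
= ¬((W ∨ W ∧ ¬Y) ∧ Z ∨ W ∨ W ∧ ¬Y) ∨ W   [distribution]
= ¬(W ∨ W ∧ ¬Y) ∨ W   [absorption]
= ¬W ∨ W   [absorption]
= True   [complement]

True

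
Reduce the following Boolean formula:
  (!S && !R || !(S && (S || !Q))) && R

!S && R

(!S && !R || !(S && (S || !Q))) && R
= (!S && !R || !S) && R   (absorption)
= !S && R   (absorption)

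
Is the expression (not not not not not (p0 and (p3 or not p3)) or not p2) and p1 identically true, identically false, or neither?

neither

(not not not not not (p0 and (p3 or not p3)) or not p2) and p1
= (not not not not not p0 or not p2) and p1   — complement / identity
= (not not not p0 or not p2) and p1   — double negation
= (not p0 or not p2) and p1   — double negation
This depends on p0, p1, p2, so it is not a constant.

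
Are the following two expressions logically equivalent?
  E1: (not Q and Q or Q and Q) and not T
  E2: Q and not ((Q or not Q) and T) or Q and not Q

Yes

E1: (not Q and Q or Q and Q) and not T
    = Q and not T   — distribution
E2: Q and not ((Q or not Q) and T) or Q and not Q
    = Q and not ((Q or not Q) and T)   — complement / identity
    = Q and not T   — complement / identity
Both reduce to Q and not T, so they are equivalent.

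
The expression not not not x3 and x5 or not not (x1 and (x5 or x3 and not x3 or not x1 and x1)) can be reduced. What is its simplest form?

x5 and (not x3 or x1)

not not not x3 and x5 or not not (x1 and (x5 or x3 and not x3 or not x1 and x1))
= not not not x3 and x5 or not not (x1 and (x5 or x3 and not x3))   (complement / identity)
= not not not x3 and x5 or x1 and (x5 or x3 and not x3)   (double negation)
= not not not x3 and x5 or x1 and x5   (complement / identity)
= x5 and (not not not x3 or x1)   (distribution)
= x5 and (not x3 or x1)   (double negation)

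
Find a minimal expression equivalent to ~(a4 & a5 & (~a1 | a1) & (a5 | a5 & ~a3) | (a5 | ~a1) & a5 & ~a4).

~(a4 & a5 & (~a1 | a1) & (a5 | a5 & ~a3) | (a5 | ~a1) & a5 & ~a4)
= ~(a4 & a5 & (~a1 | a1) & a5 | (a5 | ~a1) & a5 & ~a4)
= ~(a4 & a5 & (~a1 | a1) & a5 | a5 & ~a4)
= ~(a4 & a5 & a5 | a5 & ~a4)
= ~(a4 & a5 | a5 & ~a4)
= ~a5

~a5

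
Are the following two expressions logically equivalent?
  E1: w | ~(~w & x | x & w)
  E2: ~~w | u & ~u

E1: w | ~(~w & x | x & w)
    = w | ~x   [distribution]
E2: ~~w | u & ~u
    = ~~w   [complement / identity]
    = w   [double negation]
These differ: at u=0, w=0, x=0, E1 = 1 but E2 = 0.

No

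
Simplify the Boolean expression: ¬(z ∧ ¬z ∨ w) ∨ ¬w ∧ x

¬w

¬(z ∧ ¬z ∨ w) ∨ ¬w ∧ x
= ¬w ∨ ¬w ∧ x   — complement / identity
= ¬w   — absorption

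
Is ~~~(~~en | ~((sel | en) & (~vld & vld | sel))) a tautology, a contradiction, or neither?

neither

~~~(~~en | ~((sel | en) & (~vld & vld | sel)))
= ~~~(~~en | ~((sel | en) & sel))
= ~~~(~~en | ~sel)
= ~(~~en | ~sel)
= ~en & sel
This depends on en, sel, so it is not a constant.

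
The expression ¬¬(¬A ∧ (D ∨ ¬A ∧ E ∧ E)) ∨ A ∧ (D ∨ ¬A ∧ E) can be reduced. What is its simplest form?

D ∨ ¬A ∧ E

¬¬(¬A ∧ (D ∨ ¬A ∧ E ∧ E)) ∨ A ∧ (D ∨ ¬A ∧ E)
= ¬¬(¬A ∧ (D ∨ ¬A ∧ E)) ∨ A ∧ (D ∨ ¬A ∧ E)
= ¬A ∧ (D ∨ ¬A ∧ E) ∨ A ∧ (D ∨ ¬A ∧ E)
= D ∨ ¬A ∧ E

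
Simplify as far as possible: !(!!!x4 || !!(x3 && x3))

x4 && !x3

!(!!!x4 || !!(x3 && x3))
= !(!x4 || !!(x3 && x3))   (double negation)
= !(!x4 || !!x3)   (idempotence)
= x4 && !x3   (De Morgan)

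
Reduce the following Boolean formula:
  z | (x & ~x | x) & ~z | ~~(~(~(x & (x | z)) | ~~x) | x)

z | (x & ~x | x) & ~z | ~~(~(~(x & (x | z)) | ~~x) | x)
= z | (x & ~x | x) & ~z | ~(~(x & (x | z)) | ~~x) | x   — double negation
= z | (x & ~x | x) & ~z | ~(~x | ~~x) | x   — absorption
= z | (x & ~x | x) & ~z | x & ~x | x   — De Morgan
= z | x & ~x | x   — absorption
= z | x   — complement / identity

z | x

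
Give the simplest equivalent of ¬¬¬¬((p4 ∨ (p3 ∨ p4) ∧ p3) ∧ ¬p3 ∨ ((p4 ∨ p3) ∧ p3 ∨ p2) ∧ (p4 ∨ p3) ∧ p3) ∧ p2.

¬¬¬¬((p4 ∨ (p3 ∨ p4) ∧ p3) ∧ ¬p3 ∨ ((p4 ∨ p3) ∧ p3 ∨ p2) ∧ (p4 ∨ p3) ∧ p3) ∧ p2
= ¬¬¬¬((p4 ∨ (p3 ∨ p4) ∧ p3) ∧ ¬p3 ∨ (p4 ∨ p3) ∧ p3) ∧ p2
= ¬¬¬¬((p4 ∨ p3) ∧ ¬p3 ∨ (p4 ∨ p3) ∧ p3) ∧ p2
= ¬¬¬¬(p4 ∨ p3) ∧ p2
= ¬¬(p4 ∨ p3) ∧ p2
= (p4 ∨ p3) ∧ p2

(p4 ∨ p3) ∧ p2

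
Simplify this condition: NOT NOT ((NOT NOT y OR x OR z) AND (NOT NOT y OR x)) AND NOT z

(y OR x) AND NOT z

NOT NOT ((NOT NOT y OR x OR z) AND (NOT NOT y OR x)) AND NOT z
= NOT NOT (NOT NOT y OR x) AND NOT z
= NOT NOT (y OR x) AND NOT z
= (y OR x) AND NOT z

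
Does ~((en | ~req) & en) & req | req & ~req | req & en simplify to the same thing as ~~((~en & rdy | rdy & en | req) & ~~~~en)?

E1: ~((en | ~req) & en) & req | req & ~req | req & en
    = ~en & req | req & ~req | req & en   (absorption)
    = ~en & req | req & en   (complement / identity)
    = req   (distribution)
E2: ~~((~en & rdy | rdy & en | req) & ~~~~en)
    = ~~((rdy | req) & ~~~~en)   (distribution)
    = (rdy | req) & ~~~~en   (double negation)
    = (rdy | req) & ~~en   (double negation)
    = (rdy | req) & en   (double negation)
These differ: at en=0, rdy=1, req=1, E1 = 1 but E2 = 0.

No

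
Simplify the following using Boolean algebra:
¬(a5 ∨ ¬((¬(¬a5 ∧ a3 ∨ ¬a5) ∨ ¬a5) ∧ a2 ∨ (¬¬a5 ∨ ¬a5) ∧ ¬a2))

¬(a5 ∨ ¬((¬(¬a5 ∧ a3 ∨ ¬a5) ∨ ¬a5) ∧ a2 ∨ (¬¬a5 ∨ ¬a5) ∧ ¬a2))
= ¬(a5 ∨ ¬((¬¬a5 ∨ ¬a5) ∧ a2 ∨ (¬¬a5 ∨ ¬a5) ∧ ¬a2))   (absorption)
= ¬(a5 ∨ ¬(¬¬a5 ∨ ¬a5))   (distribution)
= ¬(a5 ∨ ¬a5 ∧ a5)   (De Morgan)
= ¬a5   (complement / identity)

¬a5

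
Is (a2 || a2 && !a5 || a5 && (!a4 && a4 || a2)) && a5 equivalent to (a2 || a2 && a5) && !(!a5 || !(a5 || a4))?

Yes

E1: (a2 || a2 && !a5 || a5 && (!a4 && a4 || a2)) && a5
    = (a2 || a2 && !a5 || a5 && a2) && a5   — complement / identity
    = (a2 || a2) && a5   — distribution
    = a2 && a5   — idempotence
E2: (a2 || a2 && a5) && !(!a5 || !(a5 || a4))
    = a2 && !(!a5 || !(a5 || a4))   — absorption
    = a2 && a5 && (a5 || a4)   — De Morgan
    = a2 && a5   — absorption
Both reduce to a2 && a5, so they are equivalent.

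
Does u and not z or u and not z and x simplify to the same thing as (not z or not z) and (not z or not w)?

No

E1: u and not z or u and not z and x
    = u and not z   — absorption
E2: (not z or not z) and (not z or not w)
    = not z and (not z or not w)   — idempotence
    = not z   — absorption
These differ: at u=0, w=0, x=1, z=0, E1 = 0 but E2 = 1.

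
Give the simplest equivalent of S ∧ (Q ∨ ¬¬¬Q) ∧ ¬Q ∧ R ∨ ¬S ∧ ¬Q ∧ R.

¬Q ∧ R

S ∧ (Q ∨ ¬¬¬Q) ∧ ¬Q ∧ R ∨ ¬S ∧ ¬Q ∧ R
= S ∧ (Q ∨ ¬Q) ∧ ¬Q ∧ R ∨ ¬S ∧ ¬Q ∧ R   [double negation]
= S ∧ ¬Q ∧ R ∨ ¬S ∧ ¬Q ∧ R   [complement / identity]
= ¬Q ∧ R   [distribution]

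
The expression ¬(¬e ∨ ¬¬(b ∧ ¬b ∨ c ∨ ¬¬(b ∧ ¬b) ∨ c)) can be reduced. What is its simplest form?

e ∧ ¬c

¬(¬e ∨ ¬¬(b ∧ ¬b ∨ c ∨ ¬¬(b ∧ ¬b) ∨ c))
= ¬(¬e ∨ ¬¬(b ∧ ¬b ∨ c ∨ b ∧ ¬b ∨ c))   — double negation
= ¬(¬e ∨ ¬¬(b ∧ ¬b ∨ c))   — idempotence
= e ∧ ¬(b ∧ ¬b ∨ c)   — De Morgan
= e ∧ ¬c   — complement / identity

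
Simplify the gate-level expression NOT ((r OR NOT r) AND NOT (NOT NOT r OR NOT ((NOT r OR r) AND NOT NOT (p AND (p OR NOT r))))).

r OR NOT p

NOT ((r OR NOT r) AND NOT (NOT NOT r OR NOT ((NOT r OR r) AND NOT NOT (p AND (p OR NOT r)))))
= NOT ((r OR NOT r) AND NOT (NOT NOT r OR NOT ((NOT r OR r) AND NOT NOT p)))   [absorption]
= NOT NOT (NOT NOT r OR NOT ((NOT r OR r) AND NOT NOT p))   [complement / identity]
= NOT NOT (NOT NOT r OR NOT NOT NOT p)   [complement / identity]
= NOT (NOT r AND NOT NOT p)   [De Morgan]
= r OR NOT p   [De Morgan]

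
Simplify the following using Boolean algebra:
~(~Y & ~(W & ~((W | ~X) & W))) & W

Y & W

~(~Y & ~(W & ~((W | ~X) & W))) & W
= ~(~Y & ~(W & ~W)) & W   (absorption)
= (Y | W & ~W) & W   (De Morgan)
= Y & W   (complement / identity)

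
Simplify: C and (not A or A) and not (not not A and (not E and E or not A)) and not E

C and not E

C and (not A or A) and not (not not A and (not E and E or not A)) and not E
= C and (not A or A) and not (not not A and not A) and not E   (complement / identity)
= C and (not A or A) and (not A or A) and not E   (De Morgan)
= C and (not A or A) and not E   (idempotence)
= C and not E   (complement / identity)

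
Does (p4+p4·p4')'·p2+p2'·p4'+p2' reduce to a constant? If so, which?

no

(p4+p4·p4')'·p2+p2'·p4'+p2'
= p4'·p2+p2'·p4'+p2'   (complement / identity)
= p4'+p2'   (distribution)
This depends on p2, p4, so it is not a constant.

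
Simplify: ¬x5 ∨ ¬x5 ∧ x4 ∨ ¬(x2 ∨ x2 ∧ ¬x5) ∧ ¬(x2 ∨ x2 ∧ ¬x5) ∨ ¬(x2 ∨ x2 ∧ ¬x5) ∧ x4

¬x5 ∨ ¬x5 ∧ x4 ∨ ¬(x2 ∨ x2 ∧ ¬x5) ∧ ¬(x2 ∨ x2 ∧ ¬x5) ∨ ¬(x2 ∨ x2 ∧ ¬x5) ∧ x4
= ¬x5 ∨ ¬(x2 ∨ x2 ∧ ¬x5) ∧ ¬(x2 ∨ x2 ∧ ¬x5) ∨ ¬(x2 ∨ x2 ∧ ¬x5) ∧ x4
= ¬x5 ∨ ¬(x2 ∨ x2 ∧ ¬x5) ∧ (¬(x2 ∨ x2 ∧ ¬x5) ∨ x4)
= ¬x5 ∨ ¬(x2 ∨ x2 ∧ ¬x5)
= ¬x5 ∨ ¬x2

¬x5 ∨ ¬x2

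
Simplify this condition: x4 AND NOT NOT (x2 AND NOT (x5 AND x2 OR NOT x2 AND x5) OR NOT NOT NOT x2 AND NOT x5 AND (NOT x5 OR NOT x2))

x4 AND NOT NOT (x2 AND NOT (x5 AND x2 OR NOT x2 AND x5) OR NOT NOT NOT x2 AND NOT x5 AND (NOT x5 OR NOT x2))
= x4 AND NOT NOT (x2 AND NOT x5 OR NOT NOT NOT x2 AND NOT x5 AND (NOT x5 OR NOT x2))   — distribution
= x4 AND NOT NOT (x2 AND NOT x5 OR NOT NOT NOT x2 AND NOT x5)   — absorption
= x4 AND NOT NOT (x2 AND NOT x5 OR NOT x2 AND NOT x5)   — double negation
= x4 AND NOT NOT NOT x5   — distribution
= x4 AND NOT x5   — double negation

x4 AND NOT x5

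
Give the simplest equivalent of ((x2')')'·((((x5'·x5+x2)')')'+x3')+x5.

((x2')')'·((((x5'·x5+x2)')')'+x3')+x5
= ((x2')')'·(((x2')')'+x3')+x5   (complement / identity)
= ((x2')')'+x5   (absorption)
= x2'+x5   (double negation)

x2'+x5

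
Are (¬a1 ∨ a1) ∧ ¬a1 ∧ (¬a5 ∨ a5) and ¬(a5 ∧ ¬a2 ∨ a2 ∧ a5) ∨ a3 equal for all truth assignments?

No

E1: (¬a1 ∨ a1) ∧ ¬a1 ∧ (¬a5 ∨ a5)
    = (¬a1 ∨ a1) ∧ ¬a1   [complement / identity]
    = ¬a1   [complement / identity]
E2: ¬(a5 ∧ ¬a2 ∨ a2 ∧ a5) ∨ a3
    = ¬a5 ∨ a3   [distribution]
These differ: at a1=1, a2=0, a3=1, a5=1, E1 = 0 but E2 = 1.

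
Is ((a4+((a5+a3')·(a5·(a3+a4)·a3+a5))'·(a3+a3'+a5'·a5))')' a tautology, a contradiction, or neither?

((a4+((a5+a3')·(a5·(a3+a4)·a3+a5))'·(a3+a3'+a5'·a5))')'
= ((a4+((a5+a3')·(a5·a3+a5))'·(a3+a3'+a5'·a5))')'   — absorption
= ((a4+((a5+a3')·a5)'·(a3+a3'+a5'·a5))')'   — absorption
= ((a4+((a5+a3')·a5)'·(a3+a3'))')'   — complement / identity
= a4+((a5+a3')·a5)'·(a3+a3')   — double negation
= a4+a5'·(a3+a3')   — absorption
= a4+a5'   — complement / identity
This depends on a4, a5, so it is not a constant.

neither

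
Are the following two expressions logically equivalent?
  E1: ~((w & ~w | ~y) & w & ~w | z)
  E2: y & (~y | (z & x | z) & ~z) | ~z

Yes

E1: ~((w & ~w | ~y) & w & ~w | z)
    = ~(w & ~w | z)   — absorption
    = ~z   — complement / identity
E2: y & (~y | (z & x | z) & ~z) | ~z
    = y & (~y | z & ~z) | ~z   — absorption
    = y & ~y | ~z   — complement / identity
    = ~z   — complement / identity
Both reduce to ~z, so they are equivalent.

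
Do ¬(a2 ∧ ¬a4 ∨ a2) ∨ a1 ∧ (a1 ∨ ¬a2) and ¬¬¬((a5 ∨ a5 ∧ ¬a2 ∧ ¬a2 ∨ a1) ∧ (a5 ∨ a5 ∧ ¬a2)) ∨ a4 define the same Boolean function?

No

E1: ¬(a2 ∧ ¬a4 ∨ a2) ∨ a1 ∧ (a1 ∨ ¬a2)
    = ¬a2 ∨ a1 ∧ (a1 ∨ ¬a2)   (absorption)
    = ¬a2 ∨ a1   (absorption)
E2: ¬¬¬((a5 ∨ a5 ∧ ¬a2 ∧ ¬a2 ∨ a1) ∧ (a5 ∨ a5 ∧ ¬a2)) ∨ a4
    = ¬¬¬((a5 ∨ a5 ∧ ¬a2 ∨ a1) ∧ (a5 ∨ a5 ∧ ¬a2)) ∨ a4   (idempotence)
    = ¬¬¬(a5 ∨ a5 ∧ ¬a2) ∨ a4   (absorption)
    = ¬¬¬a5 ∨ a4   (absorption)
    = ¬a5 ∨ a4   (double negation)
These differ: at a1=0, a2=1, a4=1, a5=1, E1 = 0 but E2 = 1.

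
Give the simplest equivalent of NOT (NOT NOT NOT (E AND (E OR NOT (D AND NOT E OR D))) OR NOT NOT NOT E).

NOT (NOT NOT NOT (E AND (E OR NOT (D AND NOT E OR D))) OR NOT NOT NOT E)
= NOT (NOT (E AND (E OR NOT (D AND NOT E OR D))) OR NOT NOT NOT E)
= NOT (NOT (E AND (E OR NOT D)) OR NOT NOT NOT E)
= NOT (NOT (E AND (E OR NOT D)) OR NOT E)
= NOT (NOT E OR NOT E)
= NOT NOT E
= E

E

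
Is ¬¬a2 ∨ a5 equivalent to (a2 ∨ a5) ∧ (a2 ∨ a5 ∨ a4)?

E1: ¬¬a2 ∨ a5
    = a2 ∨ a5   — double negation
E2: (a2 ∨ a5) ∧ (a2 ∨ a5 ∨ a4)
    = a2 ∨ a5   — absorption
Both reduce to a2 ∨ a5, so they are equivalent.

Yes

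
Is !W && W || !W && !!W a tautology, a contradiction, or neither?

contradiction

!W && W || !W && !!W
= !W && W || !W && W   [double negation]
= !W && W   [idempotence]
= false   [complement]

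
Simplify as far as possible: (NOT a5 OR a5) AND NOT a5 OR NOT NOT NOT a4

(NOT a5 OR a5) AND NOT a5 OR NOT NOT NOT a4
= (NOT a5 OR a5) AND NOT a5 OR NOT a4   [double negation]
= NOT a5 OR NOT a4   [complement / identity]

NOT a5 OR NOT a4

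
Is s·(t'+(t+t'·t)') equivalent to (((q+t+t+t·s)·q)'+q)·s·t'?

E1: s·(t'+(t+t'·t)')
    = s·(t'+t')   [complement / identity]
    = s·t'   [idempotence]
E2: (((q+t+t+t·s)·q)'+q)·s·t'
    = (((q+t+t)·q)'+q)·s·t'   [absorption]
    = (((q+t)·q)'+q)·s·t'   [idempotence]
    = (q'+q)·s·t'   [absorption]
    = s·t'   [complement / identity]
Both reduce to s·t', so they are equivalent.

Yes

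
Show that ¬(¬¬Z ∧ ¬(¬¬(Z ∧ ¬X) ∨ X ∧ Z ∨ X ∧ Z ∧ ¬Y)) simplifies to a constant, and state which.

True

¬(¬¬Z ∧ ¬(¬¬(Z ∧ ¬X) ∨ X ∧ Z ∨ X ∧ Z ∧ ¬Y))
= ¬(¬¬Z ∧ ¬(¬¬(Z ∧ ¬X) ∨ X ∧ Z))
= ¬(¬¬Z ∧ ¬(Z ∧ ¬X ∨ X ∧ Z))
= ¬(¬¬Z ∧ ¬Z)
= ¬Z ∨ Z
= True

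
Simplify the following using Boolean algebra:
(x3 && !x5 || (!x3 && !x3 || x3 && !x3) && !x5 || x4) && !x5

(x3 && !x5 || (!x3 && !x3 || x3 && !x3) && !x5 || x4) && !x5
= (x3 && !x5 || !x3 && !x5 || x4) && !x5
= (!x5 || x4) && !x5
= !x5

!x5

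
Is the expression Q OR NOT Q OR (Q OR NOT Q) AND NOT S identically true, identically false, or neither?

identically true

Q OR NOT Q OR (Q OR NOT Q) AND NOT S
= Q OR NOT Q   (absorption)
= TRUE   (complement)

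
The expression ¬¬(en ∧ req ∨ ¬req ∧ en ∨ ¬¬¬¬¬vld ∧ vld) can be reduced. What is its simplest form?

en

¬¬(en ∧ req ∨ ¬req ∧ en ∨ ¬¬¬¬¬vld ∧ vld)
= ¬¬(en ∨ ¬¬¬¬¬vld ∧ vld)
= en ∨ ¬¬¬¬¬vld ∧ vld
= en ∨ ¬¬¬vld ∧ vld
= en ∨ ¬vld ∧ vld
= en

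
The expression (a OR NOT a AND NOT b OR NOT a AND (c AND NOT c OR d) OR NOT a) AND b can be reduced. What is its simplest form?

(a OR NOT a AND NOT b OR NOT a AND (c AND NOT c OR d) OR NOT a) AND b
= (a OR NOT a AND NOT b OR NOT a AND d OR NOT a) AND b   (complement / identity)
= (a OR NOT a AND NOT b OR NOT a) AND b   (absorption)
= (a OR NOT a) AND b   (absorption)
= b   (complement / identity)

b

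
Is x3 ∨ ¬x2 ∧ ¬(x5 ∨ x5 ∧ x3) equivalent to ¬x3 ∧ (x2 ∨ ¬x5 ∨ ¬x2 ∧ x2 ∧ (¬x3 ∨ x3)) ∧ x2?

No

E1: x3 ∨ ¬x2 ∧ ¬(x5 ∨ x5 ∧ x3)
    = x3 ∨ ¬x2 ∧ ¬x5   — absorption
E2: ¬x3 ∧ (x2 ∨ ¬x5 ∨ ¬x2 ∧ x2 ∧ (¬x3 ∨ x3)) ∧ x2
    = ¬x3 ∧ (x2 ∨ ¬x5 ∨ ¬x2 ∧ x2) ∧ x2   — complement / identity
    = ¬x3 ∧ (x2 ∨ ¬x5) ∧ x2   — complement / identity
    = ¬x3 ∧ x2   — absorption
These differ: at x2=0, x3=1, x5=0, E1 = 1 but E2 = 0.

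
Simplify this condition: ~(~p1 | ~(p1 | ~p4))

~(~p1 | ~(p1 | ~p4))
= p1 & (p1 | ~p4)
= p1

p1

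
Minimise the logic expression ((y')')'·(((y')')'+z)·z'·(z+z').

((y')')'·(((y')')'+z)·z'·(z+z')
= ((y')')'·z'·(z+z')
= ((y')')'·z'
= y'·z'

y'·z'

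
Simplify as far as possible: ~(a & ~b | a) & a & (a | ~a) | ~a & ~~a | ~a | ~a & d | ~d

~a | ~d

~(a & ~b | a) & a & (a | ~a) | ~a & ~~a | ~a | ~a & d | ~d
= ~a & a & (a | ~a) | ~a & ~~a | ~a | ~a & d | ~d   (absorption)
= ~a & a | ~a & ~~a | ~a | ~a & d | ~d   (complement / identity)
= ~a & a | ~a & a | ~a | ~a & d | ~d   (double negation)
= ~a & a | ~a | ~a & d | ~d   (complement / identity)
= ~a & a | ~a | ~d   (absorption)
= ~a | ~d   (complement / identity)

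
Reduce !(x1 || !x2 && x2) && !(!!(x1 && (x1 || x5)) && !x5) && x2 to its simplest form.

!(x1 || !x2 && x2) && !(!!(x1 && (x1 || x5)) && !x5) && x2
= !(x1 || !x2 && x2) && !(!!x1 && !x5) && x2   (absorption)
= !(x1 || !x2 && x2) && (!x1 || x5) && x2   (De Morgan)
= !x1 && (!x1 || x5) && x2   (complement / identity)
= !x1 && x2   (absorption)

!x1 && x2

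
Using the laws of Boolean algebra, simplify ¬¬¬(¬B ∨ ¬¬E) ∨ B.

¬¬¬(¬B ∨ ¬¬E) ∨ B
= ¬(¬B ∨ ¬¬E) ∨ B   [double negation]
= B ∧ ¬E ∨ B   [De Morgan]
= B   [absorption]

B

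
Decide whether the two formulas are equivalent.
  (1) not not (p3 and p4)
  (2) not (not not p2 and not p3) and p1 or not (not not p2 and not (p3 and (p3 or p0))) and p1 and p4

E1: not not (p3 and p4)
    = p3 and p4   [double negation]
E2: not (not not p2 and not p3) and p1 or not (not not p2 and not (p3 and (p3 or p0))) and p1 and p4
    = not (not not p2 and not p3) and p1 or not (not not p2 and not p3) and p1 and p4   [absorption]
    = not (not not p2 and not p3) and p1   [absorption]
    = (not p2 or p3) and p1   [De Morgan]
These differ: at p0=1, p1=1, p2=0, p3=1, p4=0, E1 = 0 but E2 = 1.

No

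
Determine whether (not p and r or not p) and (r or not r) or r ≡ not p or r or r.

E1: (not p and r or not p) and (r or not r) or r
    = not p and (r or not r) or r   — absorption
    = not p or r   — complement / identity
E2: not p or r or r
    = not p or r   — idempotence
Both reduce to not p or r, so they are equivalent.

Yes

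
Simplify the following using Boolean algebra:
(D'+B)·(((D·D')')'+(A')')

(D'+B)·A

(D'+B)·(((D·D')')'+(A')')
= (D'+B)·(D·D'+(A')')   — double negation
= (D'+B)·(A')'   — complement / identity
= (D'+B)·A   — double negation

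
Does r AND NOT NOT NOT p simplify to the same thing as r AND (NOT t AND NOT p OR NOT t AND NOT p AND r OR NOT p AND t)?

Yes

E1: r AND NOT NOT NOT p
    = r AND NOT p   (double negation)
E2: r AND (NOT t AND NOT p OR NOT t AND NOT p AND r OR NOT p AND t)
    = r AND (NOT t AND NOT p OR NOT p AND t)   (absorption)
    = r AND NOT p   (distribution)
Both reduce to r AND NOT p, so they are equivalent.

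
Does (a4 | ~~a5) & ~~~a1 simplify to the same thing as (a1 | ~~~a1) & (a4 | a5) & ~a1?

E1: (a4 | ~~a5) & ~~~a1
    = (a4 | a5) & ~~~a1   (double negation)
    = (a4 | a5) & ~a1   (double negation)
E2: (a1 | ~~~a1) & (a4 | a5) & ~a1
    = (a1 | ~a1) & (a4 | a5) & ~a1   (double negation)
    = (a4 | a5) & ~a1   (complement / identity)
Both reduce to (a4 | a5) & ~a1, so they are equivalent.

Yes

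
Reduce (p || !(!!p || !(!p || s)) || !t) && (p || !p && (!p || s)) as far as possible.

(p || !(!!p || !(!p || s)) || !t) && (p || !p && (!p || s))
= (p || !p && (!p || s) || !t) && (p || !p && (!p || s))   [De Morgan]
= p || !p && (!p || s)   [absorption]
= p || !p   [absorption]
= true   [complement]

true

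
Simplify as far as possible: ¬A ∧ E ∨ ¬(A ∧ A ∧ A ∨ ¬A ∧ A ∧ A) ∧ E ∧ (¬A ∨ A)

¬A ∧ E ∨ ¬(A ∧ A ∧ A ∨ ¬A ∧ A ∧ A) ∧ E ∧ (¬A ∨ A)
= ¬A ∧ E ∨ ¬(A ∧ A) ∧ E ∧ (¬A ∨ A)   — distribution
= ¬A ∧ E ∨ ¬(A ∧ A) ∧ E   — complement / identity
= ¬A ∧ E ∨ ¬A ∧ E   — idempotence
= ¬A ∧ E   — idempotence

¬A ∧ E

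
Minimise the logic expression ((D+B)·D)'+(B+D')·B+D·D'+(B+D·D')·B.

((D+B)·D)'+(B+D')·B+D·D'+(B+D·D')·B
= ((D+B)·D)'+B+D·D'+(B+D·D')·B   (absorption)
= ((D+B)·D)'+B+D·D'   (absorption)
= ((D+B)·D)'+B   (complement / identity)
= D'+B   (absorption)

D'+B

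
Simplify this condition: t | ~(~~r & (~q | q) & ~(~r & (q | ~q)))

t | ~(~~r & (~q | q) & ~(~r & (q | ~q)))
= t | ~(~~r & (~q | q) & ~~r)   (complement / identity)
= t | ~(~~r & ~~r)   (complement / identity)
= t | ~r | ~r   (De Morgan)
= t | ~r   (idempotence)

t | ~r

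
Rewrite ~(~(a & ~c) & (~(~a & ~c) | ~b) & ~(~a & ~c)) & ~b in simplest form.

~(~(a & ~c) & (~(~a & ~c) | ~b) & ~(~a & ~c)) & ~b
= ~(~(a & ~c) & ~(~a & ~c)) & ~b
= (a & ~c | ~a & ~c) & ~b
= ~c & ~b

~c & ~b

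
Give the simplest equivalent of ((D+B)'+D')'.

D

((D+B)'+D')'
= (D+B)·D   [De Morgan]
= D   [absorption]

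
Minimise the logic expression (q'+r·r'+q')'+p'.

q+p'

(q'+r·r'+q')'+p'
= (q'+q')'+p'
= q·q+p'
= q+p'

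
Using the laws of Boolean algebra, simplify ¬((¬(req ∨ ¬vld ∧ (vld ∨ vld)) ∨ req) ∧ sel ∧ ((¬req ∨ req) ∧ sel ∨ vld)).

¬sel

¬((¬(req ∨ ¬vld ∧ (vld ∨ vld)) ∨ req) ∧ sel ∧ ((¬req ∨ req) ∧ sel ∨ vld))
= ¬((¬(req ∨ ¬vld ∧ vld) ∨ req) ∧ sel ∧ ((¬req ∨ req) ∧ sel ∨ vld))
= ¬((¬req ∨ req) ∧ sel ∧ ((¬req ∨ req) ∧ sel ∨ vld))
= ¬((¬req ∨ req) ∧ sel)
= ¬sel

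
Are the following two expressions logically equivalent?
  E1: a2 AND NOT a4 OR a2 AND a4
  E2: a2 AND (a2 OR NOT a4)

Yes

E1: a2 AND NOT a4 OR a2 AND a4
    = a2   (distribution)
E2: a2 AND (a2 OR NOT a4)
    = a2   (absorption)
Both reduce to a2, so they are equivalent.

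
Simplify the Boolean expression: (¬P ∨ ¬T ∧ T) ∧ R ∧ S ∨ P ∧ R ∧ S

R ∧ S

(¬P ∨ ¬T ∧ T) ∧ R ∧ S ∨ P ∧ R ∧ S
= ¬P ∧ R ∧ S ∨ P ∧ R ∧ S   — complement / identity
= R ∧ S   — distribution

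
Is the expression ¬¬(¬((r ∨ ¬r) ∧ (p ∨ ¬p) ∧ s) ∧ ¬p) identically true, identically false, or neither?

¬¬(¬((r ∨ ¬r) ∧ (p ∨ ¬p) ∧ s) ∧ ¬p)
= ¬((r ∨ ¬r) ∧ (p ∨ ¬p) ∧ s) ∧ ¬p
= ¬((r ∨ ¬r) ∧ s) ∧ ¬p
= ¬s ∧ ¬p
This depends on p, s, so it is not a constant.

neither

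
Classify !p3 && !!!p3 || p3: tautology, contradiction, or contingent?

!p3 && !!!p3 || p3
= !p3 && !p3 || p3
= !p3 || p3
= true

tautology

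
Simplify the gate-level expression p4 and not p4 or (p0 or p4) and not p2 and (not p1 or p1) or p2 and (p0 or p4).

p4 and not p4 or (p0 or p4) and not p2 and (not p1 or p1) or p2 and (p0 or p4)
= p4 and not p4 or (p0 or p4) and not p2 or p2 and (p0 or p4)   [complement / identity]
= (p0 or p4) and not p2 or p2 and (p0 or p4)   [complement / identity]
= p0 or p4   [distribution]

p0 or p4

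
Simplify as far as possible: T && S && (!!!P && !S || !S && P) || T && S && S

T && S && (!!!P && !S || !S && P) || T && S && S
= T && S && (!P && !S || !S && P) || T && S && S   [double negation]
= T && S && !S || T && S && S   [distribution]
= T && S   [distribution]

T && S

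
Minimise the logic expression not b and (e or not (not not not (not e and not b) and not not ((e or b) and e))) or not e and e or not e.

not b or not e

not b and (e or not (not not not (not e and not b) and not not ((e or b) and e))) or not e and e or not e
= not b and (e or not not (not e and not b) or not ((e or b) and e)) or not e and e or not e
= not b and (e or not not (not e and not b) or not e) or not e and e or not e
= not b and (e or not not (not e and not b) or not e) or not e
= not b and (e or not e and not b or not e) or not e
= not b and (e or not e) or not e
= not b or not e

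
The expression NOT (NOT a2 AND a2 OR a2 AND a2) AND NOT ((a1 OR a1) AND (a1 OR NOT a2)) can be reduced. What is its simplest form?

NOT (NOT a2 AND a2 OR a2 AND a2) AND NOT ((a1 OR a1) AND (a1 OR NOT a2))
= NOT (NOT a2 AND a2 OR a2 AND a2) AND NOT (a1 OR a1 AND NOT a2)   (distribution)
= NOT a2 AND NOT (a1 OR a1 AND NOT a2)   (distribution)
= NOT a2 AND NOT a1   (absorption)

NOT a2 AND NOT a1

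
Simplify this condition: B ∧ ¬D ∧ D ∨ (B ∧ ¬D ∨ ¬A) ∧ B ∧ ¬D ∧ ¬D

B ∧ ¬D

B ∧ ¬D ∧ D ∨ (B ∧ ¬D ∨ ¬A) ∧ B ∧ ¬D ∧ ¬D
= B ∧ ¬D ∧ D ∨ B ∧ ¬D ∧ ¬D   [absorption]
= B ∧ ¬D   [distribution]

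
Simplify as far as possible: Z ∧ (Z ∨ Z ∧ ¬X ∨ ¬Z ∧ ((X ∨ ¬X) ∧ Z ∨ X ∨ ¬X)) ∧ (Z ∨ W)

Z

Z ∧ (Z ∨ Z ∧ ¬X ∨ ¬Z ∧ ((X ∨ ¬X) ∧ Z ∨ X ∨ ¬X)) ∧ (Z ∨ W)
= Z ∧ (Z ∨ Z ∧ ¬X ∨ ¬Z ∧ (X ∨ ¬X)) ∧ (Z ∨ W)   [absorption]
= Z ∧ (Z ∨ Z ∧ ¬X ∨ ¬Z) ∧ (Z ∨ W)   [complement / identity]
= Z ∧ (Z ∨ ¬Z) ∧ (Z ∨ W)   [absorption]
= Z ∧ (Z ∨ W)   [complement / identity]
= Z   [absorption]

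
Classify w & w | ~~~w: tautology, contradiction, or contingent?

tautology

w & w | ~~~w
= w | ~~~w   [idempotence]
= w | ~w   [double negation]
= 1   [complement]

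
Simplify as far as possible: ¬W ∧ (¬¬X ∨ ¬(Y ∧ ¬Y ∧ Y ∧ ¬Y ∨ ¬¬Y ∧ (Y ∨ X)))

¬W ∧ (X ∨ ¬Y)

¬W ∧ (¬¬X ∨ ¬(Y ∧ ¬Y ∧ Y ∧ ¬Y ∨ ¬¬Y ∧ (Y ∨ X)))
= ¬W ∧ (¬¬X ∨ ¬(Y ∧ ¬Y ∨ ¬¬Y ∧ (Y ∨ X)))   (idempotence)
= ¬W ∧ (¬¬X ∨ ¬(¬¬Y ∧ (Y ∨ X)))   (complement / identity)
= ¬W ∧ (¬¬X ∨ ¬(Y ∧ (Y ∨ X)))   (double negation)
= ¬W ∧ (¬¬X ∨ ¬Y)   (absorption)
= ¬W ∧ (X ∨ ¬Y)   (double negation)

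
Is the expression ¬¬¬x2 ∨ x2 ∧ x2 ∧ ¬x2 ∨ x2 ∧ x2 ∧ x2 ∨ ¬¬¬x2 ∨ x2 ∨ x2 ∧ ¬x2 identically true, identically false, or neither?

identically true

¬¬¬x2 ∨ x2 ∧ x2 ∧ ¬x2 ∨ x2 ∧ x2 ∧ x2 ∨ ¬¬¬x2 ∨ x2 ∨ x2 ∧ ¬x2
= ¬¬¬x2 ∨ x2 ∧ x2 ∧ ¬x2 ∨ x2 ∧ x2 ∧ x2 ∨ ¬¬¬x2 ∨ x2
= ¬¬¬x2 ∨ x2 ∧ x2 ∨ ¬¬¬x2 ∨ x2
= ¬¬¬x2 ∨ x2 ∨ ¬¬¬x2 ∨ x2
= ¬¬¬x2 ∨ x2
= ¬x2 ∨ x2
= True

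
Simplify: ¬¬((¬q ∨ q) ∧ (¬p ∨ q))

¬p ∨ q

¬¬((¬q ∨ q) ∧ (¬p ∨ q))
= (¬q ∨ q) ∧ (¬p ∨ q)   [double negation]
= ¬p ∨ q   [complement / identity]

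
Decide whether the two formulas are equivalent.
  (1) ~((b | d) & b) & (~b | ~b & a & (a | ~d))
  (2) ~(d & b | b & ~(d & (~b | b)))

E1: ~((b | d) & b) & (~b | ~b & a & (a | ~d))
    = ~((b | d) & b) & (~b | ~b & a)
    = ~((b | d) & b) & ~b
    = ~b & ~b
    = ~b
E2: ~(d & b | b & ~(d & (~b | b)))
    = ~(d & b | b & ~d)
    = ~b
Both reduce to ~b, so they are equivalent.

Yes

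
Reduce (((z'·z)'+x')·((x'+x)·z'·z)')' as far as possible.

0

(((z'·z)'+x')·((x'+x)·z'·z)')'
= (((z'·z)'+x')·(z'·z)')'
= ((z'·z)')'
= z'·z
= 0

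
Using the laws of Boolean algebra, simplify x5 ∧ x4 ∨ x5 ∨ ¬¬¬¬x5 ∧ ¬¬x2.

x5 ∧ x4 ∨ x5 ∨ ¬¬¬¬x5 ∧ ¬¬x2
= x5 ∨ ¬¬¬¬x5 ∧ ¬¬x2
= x5 ∨ ¬¬x5 ∧ ¬¬x2
= x5 ∨ ¬¬x5 ∧ x2
= x5 ∨ x5 ∧ x2
= x5

x5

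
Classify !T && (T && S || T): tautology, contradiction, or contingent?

contradiction

!T && (T && S || T)
= !T && T   — absorption
= false   — complement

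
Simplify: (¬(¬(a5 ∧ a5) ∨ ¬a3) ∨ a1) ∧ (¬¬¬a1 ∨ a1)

(¬(¬(a5 ∧ a5) ∨ ¬a3) ∨ a1) ∧ (¬¬¬a1 ∨ a1)
= (¬(¬a5 ∨ ¬a3) ∨ a1) ∧ (¬¬¬a1 ∨ a1)   [idempotence]
= (a5 ∧ a3 ∨ a1) ∧ (¬¬¬a1 ∨ a1)   [De Morgan]
= (a5 ∧ a3 ∨ a1) ∧ (¬a1 ∨ a1)   [double negation]
= a5 ∧ a3 ∨ a1   [complement / identity]

a5 ∧ a3 ∨ a1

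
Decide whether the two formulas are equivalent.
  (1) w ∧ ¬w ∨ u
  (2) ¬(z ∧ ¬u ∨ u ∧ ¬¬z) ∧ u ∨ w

No

E1: w ∧ ¬w ∨ u
    = u
E2: ¬(z ∧ ¬u ∨ u ∧ ¬¬z) ∧ u ∨ w
    = ¬(z ∧ ¬u ∨ u ∧ z) ∧ u ∨ w
    = ¬z ∧ u ∨ w
These differ: at u=1, w=0, z=1, E1 = 1 but E2 = 0.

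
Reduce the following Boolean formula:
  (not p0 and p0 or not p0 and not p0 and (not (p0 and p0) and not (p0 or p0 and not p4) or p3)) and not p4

not p0 and not p4

(not p0 and p0 or not p0 and not p0 and (not (p0 and p0) and not (p0 or p0 and not p4) or p3)) and not p4
= (not p0 and p0 or not p0 and not p0 and (not p0 and not (p0 or p0 and not p4) or p3)) and not p4   — idempotence
= (not p0 and p0 or not p0 and not p0 and (not p0 and not p0 or p3)) and not p4   — absorption
= (not p0 and p0 or not p0 and not p0) and not p4   — absorption
= not p0 and not p4   — distribution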